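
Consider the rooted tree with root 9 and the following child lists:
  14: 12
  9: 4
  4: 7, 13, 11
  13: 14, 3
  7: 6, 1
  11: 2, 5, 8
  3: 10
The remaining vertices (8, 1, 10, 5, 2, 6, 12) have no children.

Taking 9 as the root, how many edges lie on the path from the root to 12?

4

9 → 4 → 13 → 14 → 12 — 4 edges.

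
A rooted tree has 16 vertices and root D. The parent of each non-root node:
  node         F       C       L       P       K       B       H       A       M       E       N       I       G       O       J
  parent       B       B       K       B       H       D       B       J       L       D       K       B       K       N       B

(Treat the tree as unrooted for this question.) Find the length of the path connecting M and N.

3

Walking from M: M–L–K–N. Length 3.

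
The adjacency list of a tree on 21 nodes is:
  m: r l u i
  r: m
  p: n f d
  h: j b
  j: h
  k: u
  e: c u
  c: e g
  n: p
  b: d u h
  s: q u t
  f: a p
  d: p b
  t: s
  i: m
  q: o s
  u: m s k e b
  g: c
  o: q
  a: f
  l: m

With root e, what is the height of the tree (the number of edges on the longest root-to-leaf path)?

The longest root-to-leaf path is e – u – b – d – p – f – a (6 edges).

6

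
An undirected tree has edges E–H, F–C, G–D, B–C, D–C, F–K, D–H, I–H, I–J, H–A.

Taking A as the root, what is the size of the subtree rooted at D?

6

Descendants of D (including itself): D, C, G, B, F, K. That's 6.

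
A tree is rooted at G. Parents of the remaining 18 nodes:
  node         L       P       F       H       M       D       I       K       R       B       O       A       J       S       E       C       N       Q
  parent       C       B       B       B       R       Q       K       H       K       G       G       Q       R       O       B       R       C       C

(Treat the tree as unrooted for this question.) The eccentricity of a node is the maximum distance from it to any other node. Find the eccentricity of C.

7

The node farthest from C is S, via C–R–K–H–B–G–O–S — 7 edges.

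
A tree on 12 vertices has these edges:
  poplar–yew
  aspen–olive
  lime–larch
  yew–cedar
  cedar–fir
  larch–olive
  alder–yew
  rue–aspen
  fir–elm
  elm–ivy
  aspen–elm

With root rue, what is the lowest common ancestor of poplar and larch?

Ancestors of poplar (toward the root): poplar, yew, cedar, fir, elm, aspen, rue.
Ancestors of larch: larch, olive, aspen, rue.
The deepest node appearing in both lists is aspen.

aspen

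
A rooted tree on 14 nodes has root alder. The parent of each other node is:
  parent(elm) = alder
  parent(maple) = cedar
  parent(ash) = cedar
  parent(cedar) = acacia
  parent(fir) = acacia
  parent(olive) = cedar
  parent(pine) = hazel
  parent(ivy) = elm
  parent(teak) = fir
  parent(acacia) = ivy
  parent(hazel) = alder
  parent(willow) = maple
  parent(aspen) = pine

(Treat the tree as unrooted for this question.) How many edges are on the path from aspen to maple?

The path is aspen - pine - hazel - alder - elm - ivy - acacia - cedar - maple, which has 8 edges.

8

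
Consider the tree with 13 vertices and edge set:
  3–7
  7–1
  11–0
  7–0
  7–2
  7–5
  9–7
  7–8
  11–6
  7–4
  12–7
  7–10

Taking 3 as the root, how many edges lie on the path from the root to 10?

2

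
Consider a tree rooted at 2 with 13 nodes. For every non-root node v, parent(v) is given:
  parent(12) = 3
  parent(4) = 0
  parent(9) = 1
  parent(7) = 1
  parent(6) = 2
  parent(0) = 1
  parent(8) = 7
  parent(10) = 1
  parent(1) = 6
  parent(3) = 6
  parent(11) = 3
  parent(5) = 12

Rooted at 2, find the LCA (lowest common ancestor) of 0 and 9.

0's ancestor chain is 0, 1, 6, 2 and 9's is 9, 1, 6, 2; they first meet at 1.

1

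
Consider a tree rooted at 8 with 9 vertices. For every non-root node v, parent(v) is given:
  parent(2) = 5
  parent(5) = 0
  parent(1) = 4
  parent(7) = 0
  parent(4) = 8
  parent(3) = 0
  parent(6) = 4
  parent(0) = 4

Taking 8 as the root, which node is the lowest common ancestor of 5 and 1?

Path 5→root: 5 0 4 8; path 1→root: 1 4 8.
First common node: 4.

4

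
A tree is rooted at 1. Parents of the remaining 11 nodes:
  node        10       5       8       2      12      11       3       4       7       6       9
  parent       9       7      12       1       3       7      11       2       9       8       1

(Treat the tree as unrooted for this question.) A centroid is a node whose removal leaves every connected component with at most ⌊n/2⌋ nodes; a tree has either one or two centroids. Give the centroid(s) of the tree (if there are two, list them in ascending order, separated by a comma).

If 7 is removed the pieces have sizes 5, 5, 1, all ≤ ⌊12/2⌋ = 6.
No neighbour of 7 does as well, so 7 is the unique centroid.

7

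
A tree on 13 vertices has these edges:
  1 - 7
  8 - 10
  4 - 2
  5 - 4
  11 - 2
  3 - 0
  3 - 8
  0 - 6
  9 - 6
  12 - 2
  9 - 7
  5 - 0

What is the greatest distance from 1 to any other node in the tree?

8

A farthest node from 1 is 12 (11 also at distance 8).
The path 1 – 7 – 9 – 6 – 0 – 5 – 4 – 2 – 12 has 8 edges.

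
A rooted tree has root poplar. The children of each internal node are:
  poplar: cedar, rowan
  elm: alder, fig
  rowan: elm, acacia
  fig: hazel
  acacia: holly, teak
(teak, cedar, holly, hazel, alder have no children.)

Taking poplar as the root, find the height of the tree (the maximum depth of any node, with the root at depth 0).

4

A deepest node is hazel, reached by poplar – rowan – elm – fig – hazel.
That path has 4 edges, so the height is 4.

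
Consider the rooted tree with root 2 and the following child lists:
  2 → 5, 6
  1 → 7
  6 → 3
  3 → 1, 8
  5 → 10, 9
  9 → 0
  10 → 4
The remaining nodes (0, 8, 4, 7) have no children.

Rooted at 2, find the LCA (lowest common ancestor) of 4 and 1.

2

4's ancestor chain is 4, 10, 5, 2 and 1's is 1, 3, 6, 2; they first meet at 2.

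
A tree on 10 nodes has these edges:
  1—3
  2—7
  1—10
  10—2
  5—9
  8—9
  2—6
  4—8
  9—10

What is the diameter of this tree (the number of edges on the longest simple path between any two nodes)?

5

Starting from 6, a farthest node is 4 at distance 5.
One longest path: 6 - 2 - 10 - 9 - 8 - 4.
So the diameter is 5.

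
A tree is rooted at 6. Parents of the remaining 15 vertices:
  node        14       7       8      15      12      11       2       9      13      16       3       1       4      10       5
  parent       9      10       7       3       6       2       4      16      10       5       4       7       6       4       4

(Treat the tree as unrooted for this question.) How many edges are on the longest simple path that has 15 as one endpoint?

A farthest node from 15 is 14.
The path 15-3-4-5-16-9-14 has 6 edges.

6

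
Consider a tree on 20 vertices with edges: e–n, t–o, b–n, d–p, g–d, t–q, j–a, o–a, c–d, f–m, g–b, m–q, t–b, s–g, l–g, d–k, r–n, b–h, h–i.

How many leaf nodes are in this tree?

The leaves are c, e, f, i, j, k, l, p, r, s.
That is 10 leaves.

10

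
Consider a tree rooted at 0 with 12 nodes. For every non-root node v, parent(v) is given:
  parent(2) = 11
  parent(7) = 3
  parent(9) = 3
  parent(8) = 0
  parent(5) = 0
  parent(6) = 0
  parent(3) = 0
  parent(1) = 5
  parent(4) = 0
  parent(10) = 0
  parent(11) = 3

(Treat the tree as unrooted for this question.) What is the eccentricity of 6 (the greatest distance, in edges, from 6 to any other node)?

The node farthest from 6 is 2, via 6-0-3-11-2 — 4 edges.

4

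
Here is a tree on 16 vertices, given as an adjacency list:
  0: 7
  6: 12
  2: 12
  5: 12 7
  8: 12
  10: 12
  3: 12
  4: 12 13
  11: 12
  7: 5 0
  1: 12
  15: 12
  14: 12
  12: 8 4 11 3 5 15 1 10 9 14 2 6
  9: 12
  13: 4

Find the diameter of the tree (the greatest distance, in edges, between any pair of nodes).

Starting from 0, a farthest node is 13 at distance 5.
One longest path: 0–7–5–12–4–13.
So the diameter is 5.

5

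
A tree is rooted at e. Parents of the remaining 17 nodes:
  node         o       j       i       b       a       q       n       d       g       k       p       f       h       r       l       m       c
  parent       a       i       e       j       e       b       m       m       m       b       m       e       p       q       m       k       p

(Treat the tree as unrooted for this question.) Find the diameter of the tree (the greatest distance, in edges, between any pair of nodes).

9

BFS from o reaches h last, at distance 9; BFS from h confirms no node is farther.
Path: o-a-e-i-j-b-k-m-p-h.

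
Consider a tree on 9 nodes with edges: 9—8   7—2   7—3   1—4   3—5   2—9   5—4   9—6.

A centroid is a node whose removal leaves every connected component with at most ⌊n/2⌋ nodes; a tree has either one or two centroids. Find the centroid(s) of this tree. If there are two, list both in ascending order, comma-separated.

7

Removing 7 splits the tree into components of sizes 4, 4; the largest is 4 ≤ ⌊9/2⌋ = 4.
No neighbour of 7 does as well, so 7 is the unique centroid.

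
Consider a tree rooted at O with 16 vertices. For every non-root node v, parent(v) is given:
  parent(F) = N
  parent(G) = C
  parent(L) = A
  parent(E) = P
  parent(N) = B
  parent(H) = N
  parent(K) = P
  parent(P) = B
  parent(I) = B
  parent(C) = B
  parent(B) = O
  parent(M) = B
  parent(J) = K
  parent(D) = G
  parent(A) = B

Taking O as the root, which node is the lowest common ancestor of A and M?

B

A's ancestor chain is A, B, O and M's is M, B, O; they first meet at B.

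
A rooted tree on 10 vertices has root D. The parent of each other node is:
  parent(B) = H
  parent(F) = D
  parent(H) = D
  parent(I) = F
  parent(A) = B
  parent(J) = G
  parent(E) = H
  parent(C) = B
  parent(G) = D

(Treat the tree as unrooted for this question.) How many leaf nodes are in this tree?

Degree-1 nodes: A, C, E, I, J — 5 of them.

5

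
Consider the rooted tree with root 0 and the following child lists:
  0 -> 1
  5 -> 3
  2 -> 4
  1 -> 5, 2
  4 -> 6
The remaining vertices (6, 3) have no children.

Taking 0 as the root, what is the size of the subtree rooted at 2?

Descendants of 2 (including itself): 2, 4, 6. That's 3.

3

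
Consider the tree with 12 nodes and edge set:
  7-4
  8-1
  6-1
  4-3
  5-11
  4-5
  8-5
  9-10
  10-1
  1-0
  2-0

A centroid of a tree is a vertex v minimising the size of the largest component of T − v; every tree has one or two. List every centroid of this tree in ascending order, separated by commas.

1, 8

If 8 is removed the pieces have sizes 6, 5, all ≤ ⌊12/2⌋ = 6.
1 is adjacent to 8 and is also a centroid (the largest component after removing it is likewise 6).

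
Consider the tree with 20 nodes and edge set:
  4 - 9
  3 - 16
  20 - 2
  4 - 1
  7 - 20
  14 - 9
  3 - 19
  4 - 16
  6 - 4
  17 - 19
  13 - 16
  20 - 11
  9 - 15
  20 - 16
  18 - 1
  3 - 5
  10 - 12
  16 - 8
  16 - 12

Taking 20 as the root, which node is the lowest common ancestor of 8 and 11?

8's ancestor chain is 8, 16, 20 and 11's is 11, 20; they first meet at 20.

20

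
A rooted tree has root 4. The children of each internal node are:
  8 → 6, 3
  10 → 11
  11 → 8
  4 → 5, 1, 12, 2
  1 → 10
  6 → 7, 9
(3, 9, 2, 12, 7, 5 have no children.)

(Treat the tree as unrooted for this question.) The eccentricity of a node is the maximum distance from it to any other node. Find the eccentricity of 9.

The node farthest from 9 is 2 (12, 5 also at distance 7), via 9-6-8-11-10-1-4-2 — 7 edges.

7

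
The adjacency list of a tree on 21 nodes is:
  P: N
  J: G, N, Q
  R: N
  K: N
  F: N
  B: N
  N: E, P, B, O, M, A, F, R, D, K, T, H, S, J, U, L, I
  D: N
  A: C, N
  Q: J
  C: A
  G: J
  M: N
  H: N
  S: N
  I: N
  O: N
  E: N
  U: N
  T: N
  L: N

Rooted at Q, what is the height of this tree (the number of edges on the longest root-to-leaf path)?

The longest root-to-leaf path is Q → J → N → A → C (4 edges).

4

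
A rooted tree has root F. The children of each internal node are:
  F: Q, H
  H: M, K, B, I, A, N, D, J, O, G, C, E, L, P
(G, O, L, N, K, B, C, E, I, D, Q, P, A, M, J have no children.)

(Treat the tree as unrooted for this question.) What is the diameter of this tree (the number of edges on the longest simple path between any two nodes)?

3

BFS from Q reaches P last, at distance 3; BFS from P confirms no node is farther.
Path: Q–F–H–P.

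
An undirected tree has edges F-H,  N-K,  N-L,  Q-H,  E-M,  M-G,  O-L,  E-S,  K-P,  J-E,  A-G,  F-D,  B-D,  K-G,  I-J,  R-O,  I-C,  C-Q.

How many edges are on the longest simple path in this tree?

15

BFS from B reaches R last, at distance 15; BFS from R confirms no node is farther.
Path: B–D–F–H–Q–C–I–J–E–M–G–K–N–L–O–R.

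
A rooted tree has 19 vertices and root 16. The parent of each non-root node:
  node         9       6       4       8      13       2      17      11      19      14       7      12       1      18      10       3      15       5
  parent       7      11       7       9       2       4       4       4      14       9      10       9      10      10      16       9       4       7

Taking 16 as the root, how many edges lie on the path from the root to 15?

4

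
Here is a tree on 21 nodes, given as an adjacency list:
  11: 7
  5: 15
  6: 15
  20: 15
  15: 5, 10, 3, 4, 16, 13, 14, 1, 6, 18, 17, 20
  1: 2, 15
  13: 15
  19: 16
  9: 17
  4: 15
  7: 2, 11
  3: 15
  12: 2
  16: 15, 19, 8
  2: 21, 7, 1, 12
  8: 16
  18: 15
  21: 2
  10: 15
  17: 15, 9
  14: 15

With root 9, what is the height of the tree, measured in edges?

11 sits deepest: 9–17–15–1–2–7–11 — 6 edges from the root.

6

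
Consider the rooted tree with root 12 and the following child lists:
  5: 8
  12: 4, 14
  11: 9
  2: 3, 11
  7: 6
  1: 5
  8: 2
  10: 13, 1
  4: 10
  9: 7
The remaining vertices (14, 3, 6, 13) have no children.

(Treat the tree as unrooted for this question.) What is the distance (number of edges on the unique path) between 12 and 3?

The path is 12 - 4 - 10 - 1 - 5 - 8 - 2 - 3, which has 7 edges.

7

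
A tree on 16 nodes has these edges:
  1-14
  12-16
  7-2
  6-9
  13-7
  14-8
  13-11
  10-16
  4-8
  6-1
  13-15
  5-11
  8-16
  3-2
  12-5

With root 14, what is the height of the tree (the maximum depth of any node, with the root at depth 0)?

9

3 sits deepest: 14-8-16-12-5-11-13-7-2-3 — 9 edges from the root.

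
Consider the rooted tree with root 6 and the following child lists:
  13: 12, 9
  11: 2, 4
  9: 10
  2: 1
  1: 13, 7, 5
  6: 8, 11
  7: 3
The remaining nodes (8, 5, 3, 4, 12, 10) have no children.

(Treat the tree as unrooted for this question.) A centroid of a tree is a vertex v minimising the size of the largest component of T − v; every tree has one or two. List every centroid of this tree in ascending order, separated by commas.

1

If 1 is removed the pieces have sizes 5, 4, 2, 1, all ≤ ⌊13/2⌋ = 6.
Every other node leaves some component of size > 6, so the centroid is unique.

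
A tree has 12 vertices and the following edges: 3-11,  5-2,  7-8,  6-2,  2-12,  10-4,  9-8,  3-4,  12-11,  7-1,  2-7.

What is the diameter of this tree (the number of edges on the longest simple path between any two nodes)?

BFS from 10 reaches 9 last, at distance 8; BFS from 9 confirms no node is farther.
Path: 10 – 4 – 3 – 11 – 12 – 2 – 7 – 8 – 9.

8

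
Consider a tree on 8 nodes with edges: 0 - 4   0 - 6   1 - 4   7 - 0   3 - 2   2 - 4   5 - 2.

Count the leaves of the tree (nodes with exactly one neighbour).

Degree-1 nodes: 1, 3, 5, 6, 7 — 5 of them.

5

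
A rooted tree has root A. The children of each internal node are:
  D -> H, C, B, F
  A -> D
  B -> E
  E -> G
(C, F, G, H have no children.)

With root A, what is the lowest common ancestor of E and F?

Ancestors of E (toward the root): E, B, D, A.
Ancestors of F: F, D, A.
The deepest node appearing in both lists is D.

D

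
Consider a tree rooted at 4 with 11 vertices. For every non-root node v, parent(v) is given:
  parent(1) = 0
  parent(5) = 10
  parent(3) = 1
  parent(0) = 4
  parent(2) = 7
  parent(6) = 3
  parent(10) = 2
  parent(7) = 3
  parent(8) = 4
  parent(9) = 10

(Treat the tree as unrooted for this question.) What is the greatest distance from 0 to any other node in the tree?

6

Distances from 0 peak at 6, attained at 9 (5 also at distance 6).
0 – 1 – 3 – 7 – 2 – 10 – 9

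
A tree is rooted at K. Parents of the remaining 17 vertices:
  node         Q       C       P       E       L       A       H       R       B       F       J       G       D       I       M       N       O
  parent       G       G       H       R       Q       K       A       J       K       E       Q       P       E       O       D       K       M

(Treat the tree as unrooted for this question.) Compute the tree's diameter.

13

Starting from I, a farthest node is N at distance 13.
One longest path: I-O-M-D-E-R-J-Q-G-P-H-A-K-N.
So the diameter is 13.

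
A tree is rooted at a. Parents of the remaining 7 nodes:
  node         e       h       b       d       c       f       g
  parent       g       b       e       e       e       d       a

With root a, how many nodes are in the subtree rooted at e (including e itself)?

e's subtree: {e, d, b, c, f, h}, size 6.

6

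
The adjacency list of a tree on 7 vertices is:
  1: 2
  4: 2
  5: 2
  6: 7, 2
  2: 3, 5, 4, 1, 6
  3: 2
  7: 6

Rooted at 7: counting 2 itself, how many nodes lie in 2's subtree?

5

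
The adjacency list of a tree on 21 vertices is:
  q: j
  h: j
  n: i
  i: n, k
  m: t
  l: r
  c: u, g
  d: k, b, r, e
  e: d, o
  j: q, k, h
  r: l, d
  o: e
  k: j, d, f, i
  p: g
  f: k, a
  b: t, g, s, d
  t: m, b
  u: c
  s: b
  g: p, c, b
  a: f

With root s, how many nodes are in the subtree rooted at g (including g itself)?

4

Descendants of g (including itself): g, c, p, u. That's 4.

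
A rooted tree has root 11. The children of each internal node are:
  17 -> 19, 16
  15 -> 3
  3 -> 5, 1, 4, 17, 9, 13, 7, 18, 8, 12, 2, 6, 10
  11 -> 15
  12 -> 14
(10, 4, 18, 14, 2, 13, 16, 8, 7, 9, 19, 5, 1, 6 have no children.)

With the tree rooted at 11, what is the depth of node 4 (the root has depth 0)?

11 → 15 → 3 → 4 — 3 edges.

3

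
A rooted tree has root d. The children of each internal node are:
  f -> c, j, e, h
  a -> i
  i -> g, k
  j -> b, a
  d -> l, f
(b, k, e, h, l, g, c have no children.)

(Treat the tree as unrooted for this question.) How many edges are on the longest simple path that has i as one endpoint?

Distances from i peak at 5, attained at l.
i – a – j – f – d – l

5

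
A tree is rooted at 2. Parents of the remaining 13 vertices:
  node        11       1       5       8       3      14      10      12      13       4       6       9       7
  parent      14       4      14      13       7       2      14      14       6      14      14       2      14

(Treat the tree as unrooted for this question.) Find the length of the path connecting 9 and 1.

The path is 9 – 2 – 14 – 4 – 1, which has 4 edges.

4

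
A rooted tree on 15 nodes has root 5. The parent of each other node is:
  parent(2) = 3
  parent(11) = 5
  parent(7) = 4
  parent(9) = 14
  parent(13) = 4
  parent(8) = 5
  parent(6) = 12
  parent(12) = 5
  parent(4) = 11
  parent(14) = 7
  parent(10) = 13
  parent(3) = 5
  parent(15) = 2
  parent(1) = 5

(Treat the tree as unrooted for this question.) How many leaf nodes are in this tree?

The leaves are 1, 6, 8, 9, 10, 15.
That is 6 leaves.

6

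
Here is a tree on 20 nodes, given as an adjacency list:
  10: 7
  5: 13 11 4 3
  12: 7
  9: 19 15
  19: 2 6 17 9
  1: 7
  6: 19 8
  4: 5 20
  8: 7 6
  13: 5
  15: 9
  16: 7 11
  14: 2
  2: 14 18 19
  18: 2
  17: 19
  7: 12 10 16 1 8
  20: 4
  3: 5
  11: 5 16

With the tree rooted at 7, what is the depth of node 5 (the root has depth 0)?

3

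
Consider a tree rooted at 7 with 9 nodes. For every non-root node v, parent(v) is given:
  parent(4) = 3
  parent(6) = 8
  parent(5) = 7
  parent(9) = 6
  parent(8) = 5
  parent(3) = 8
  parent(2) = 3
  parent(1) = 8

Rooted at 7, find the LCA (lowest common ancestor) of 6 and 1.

Ancestors of 6 (toward the root): 6, 8, 5, 7.
Ancestors of 1: 1, 8, 5, 7.
The deepest node appearing in both lists is 8.

8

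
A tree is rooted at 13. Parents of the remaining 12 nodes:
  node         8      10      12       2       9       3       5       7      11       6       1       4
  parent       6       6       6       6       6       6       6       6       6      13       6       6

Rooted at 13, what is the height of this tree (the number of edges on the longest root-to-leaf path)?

2

The longest root-to-leaf path is 13-6-7 (2 edges).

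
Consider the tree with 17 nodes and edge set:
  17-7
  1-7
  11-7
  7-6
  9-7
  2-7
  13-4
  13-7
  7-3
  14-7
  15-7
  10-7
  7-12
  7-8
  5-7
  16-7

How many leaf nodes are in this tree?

15

The leaves are 1, 2, 3, 4, 5, 6, 8, 9, 10, 11, 12, 14, 15, 16, 17.
That is 15 leaves.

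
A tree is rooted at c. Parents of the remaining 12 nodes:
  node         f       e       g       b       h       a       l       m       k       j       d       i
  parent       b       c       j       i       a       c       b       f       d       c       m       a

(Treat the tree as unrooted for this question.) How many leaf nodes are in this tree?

Exactly 5 nodes have a single neighbour: e, g, h, k, l.

5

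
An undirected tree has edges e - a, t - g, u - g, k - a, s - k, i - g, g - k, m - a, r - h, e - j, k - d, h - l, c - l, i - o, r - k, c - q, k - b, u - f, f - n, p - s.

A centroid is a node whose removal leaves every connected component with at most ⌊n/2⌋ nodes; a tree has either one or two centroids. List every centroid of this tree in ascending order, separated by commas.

If k is removed the pieces have sizes 7, 5, 4, 2, 1, 1, all ≤ ⌊21/2⌋ = 10.
Every other node leaves some component of size > 10, so the centroid is unique.

k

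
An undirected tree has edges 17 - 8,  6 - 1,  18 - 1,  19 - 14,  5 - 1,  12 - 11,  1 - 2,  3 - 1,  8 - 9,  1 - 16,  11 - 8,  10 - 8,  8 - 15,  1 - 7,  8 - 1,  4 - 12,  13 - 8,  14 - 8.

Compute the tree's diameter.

5

Starting from 7, a farthest node is 4 at distance 5.
One longest path: 7 – 1 – 8 – 11 – 12 – 4.
So the diameter is 5.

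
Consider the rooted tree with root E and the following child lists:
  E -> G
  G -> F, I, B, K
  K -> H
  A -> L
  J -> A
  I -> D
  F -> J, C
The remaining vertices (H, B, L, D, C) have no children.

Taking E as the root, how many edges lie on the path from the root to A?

4

Path from E to A: E–G–F–J–A, which has 4 edges.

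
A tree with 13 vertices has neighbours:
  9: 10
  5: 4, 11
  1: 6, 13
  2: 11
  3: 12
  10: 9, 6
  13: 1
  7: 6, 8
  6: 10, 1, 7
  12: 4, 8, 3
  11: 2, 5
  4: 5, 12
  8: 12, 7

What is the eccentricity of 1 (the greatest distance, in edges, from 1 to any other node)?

A farthest node from 1 is 2.
The path 1 – 6 – 7 – 8 – 12 – 4 – 5 – 11 – 2 has 8 edges.

8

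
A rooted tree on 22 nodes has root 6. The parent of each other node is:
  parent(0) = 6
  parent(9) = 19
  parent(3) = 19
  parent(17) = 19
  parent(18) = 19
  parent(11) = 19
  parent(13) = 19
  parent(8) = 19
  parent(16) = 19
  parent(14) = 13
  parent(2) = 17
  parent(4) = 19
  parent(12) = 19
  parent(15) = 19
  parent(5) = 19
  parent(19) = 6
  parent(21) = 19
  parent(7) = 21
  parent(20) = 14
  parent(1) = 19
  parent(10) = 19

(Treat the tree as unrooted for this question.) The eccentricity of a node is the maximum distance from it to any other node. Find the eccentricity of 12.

A farthest node from 12 is 20.
The path 12–19–13–14–20 has 4 edges.

4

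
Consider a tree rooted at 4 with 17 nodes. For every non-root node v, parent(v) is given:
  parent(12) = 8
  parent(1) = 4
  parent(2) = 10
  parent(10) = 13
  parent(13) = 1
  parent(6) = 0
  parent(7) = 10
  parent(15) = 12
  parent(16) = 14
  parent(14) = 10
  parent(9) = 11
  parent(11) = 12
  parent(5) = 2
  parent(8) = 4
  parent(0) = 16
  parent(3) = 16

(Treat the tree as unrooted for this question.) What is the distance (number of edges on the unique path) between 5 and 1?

Walking from 5: 5 – 2 – 10 – 13 – 1. Length 4.

4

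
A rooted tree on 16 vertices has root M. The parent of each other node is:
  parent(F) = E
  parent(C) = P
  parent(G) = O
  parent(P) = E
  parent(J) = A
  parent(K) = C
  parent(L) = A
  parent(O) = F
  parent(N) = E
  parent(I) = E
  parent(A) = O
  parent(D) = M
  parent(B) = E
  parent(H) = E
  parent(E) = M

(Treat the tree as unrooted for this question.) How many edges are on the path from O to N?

The path is O - F - E - N, which has 3 edges.

3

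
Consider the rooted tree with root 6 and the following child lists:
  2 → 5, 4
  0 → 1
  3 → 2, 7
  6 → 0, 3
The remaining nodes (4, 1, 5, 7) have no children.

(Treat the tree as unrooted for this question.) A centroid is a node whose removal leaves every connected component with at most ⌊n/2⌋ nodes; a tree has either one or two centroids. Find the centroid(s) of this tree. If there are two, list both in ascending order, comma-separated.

3

If 3 is removed the pieces have sizes 3, 3, 1, all ≤ ⌊8/2⌋ = 4.
No neighbour of 3 does as well, so 3 is the unique centroid.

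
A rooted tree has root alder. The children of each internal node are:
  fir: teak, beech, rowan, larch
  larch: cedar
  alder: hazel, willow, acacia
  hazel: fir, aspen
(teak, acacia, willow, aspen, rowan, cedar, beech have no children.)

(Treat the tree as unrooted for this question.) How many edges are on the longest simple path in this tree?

5

BFS from cedar reaches willow last, at distance 5; BFS from willow confirms no node is farther.
Path: cedar - larch - fir - hazel - alder - willow.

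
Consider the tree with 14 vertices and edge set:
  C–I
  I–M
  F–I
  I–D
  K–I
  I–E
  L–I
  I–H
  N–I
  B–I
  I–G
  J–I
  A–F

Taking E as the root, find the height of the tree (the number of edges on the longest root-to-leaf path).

A sits deepest: E–I–F–A — 3 edges from the root.

3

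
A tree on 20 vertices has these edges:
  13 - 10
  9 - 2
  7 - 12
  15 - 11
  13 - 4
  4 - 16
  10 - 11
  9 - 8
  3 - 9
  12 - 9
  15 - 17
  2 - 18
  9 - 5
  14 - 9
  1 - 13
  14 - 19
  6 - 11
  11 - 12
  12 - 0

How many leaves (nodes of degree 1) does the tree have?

11

Degree-1 nodes: 0, 1, 3, 5, 6, 7, 8, 16, 17, 18, 19 — 11 of them.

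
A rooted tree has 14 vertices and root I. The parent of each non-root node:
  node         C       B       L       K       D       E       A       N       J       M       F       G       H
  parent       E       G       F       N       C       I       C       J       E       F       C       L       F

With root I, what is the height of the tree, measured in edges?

6

B sits deepest: I-E-C-F-L-G-B — 6 edges from the root.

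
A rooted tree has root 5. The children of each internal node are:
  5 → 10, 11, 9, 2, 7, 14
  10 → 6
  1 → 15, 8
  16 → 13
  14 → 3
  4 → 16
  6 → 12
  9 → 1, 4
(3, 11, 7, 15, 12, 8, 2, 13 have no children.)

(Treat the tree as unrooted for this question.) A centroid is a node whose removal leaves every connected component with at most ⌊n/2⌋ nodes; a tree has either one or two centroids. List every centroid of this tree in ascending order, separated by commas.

If 5 is removed the pieces have sizes 7, 3, 2, 1, 1, 1, all ≤ ⌊16/2⌋ = 8.
Every other node leaves some component of size > 8, so the centroid is unique.

5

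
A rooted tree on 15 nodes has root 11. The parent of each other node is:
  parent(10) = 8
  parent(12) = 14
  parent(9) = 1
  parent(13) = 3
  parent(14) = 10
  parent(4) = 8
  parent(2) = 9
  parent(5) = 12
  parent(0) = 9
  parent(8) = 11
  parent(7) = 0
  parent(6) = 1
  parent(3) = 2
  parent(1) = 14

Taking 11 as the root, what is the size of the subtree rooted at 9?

6

9's subtree: {9, 0, 2, 7, 3, 13}, size 6.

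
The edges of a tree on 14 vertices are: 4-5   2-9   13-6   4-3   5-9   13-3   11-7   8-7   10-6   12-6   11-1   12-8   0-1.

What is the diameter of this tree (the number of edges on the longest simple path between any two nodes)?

A longest path is 0-1-11-7-8-12-6-13-3-4-5-9-2, with 12 edges.

12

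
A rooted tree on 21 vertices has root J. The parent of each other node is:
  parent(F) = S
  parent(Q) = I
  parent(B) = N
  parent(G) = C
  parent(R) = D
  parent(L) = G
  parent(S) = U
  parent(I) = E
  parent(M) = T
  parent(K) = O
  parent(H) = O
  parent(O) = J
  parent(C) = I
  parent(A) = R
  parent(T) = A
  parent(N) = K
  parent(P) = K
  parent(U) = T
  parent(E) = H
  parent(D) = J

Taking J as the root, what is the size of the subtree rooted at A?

The subtree rooted at A contains: A, T, M, U, S, F — 6 nodes.

6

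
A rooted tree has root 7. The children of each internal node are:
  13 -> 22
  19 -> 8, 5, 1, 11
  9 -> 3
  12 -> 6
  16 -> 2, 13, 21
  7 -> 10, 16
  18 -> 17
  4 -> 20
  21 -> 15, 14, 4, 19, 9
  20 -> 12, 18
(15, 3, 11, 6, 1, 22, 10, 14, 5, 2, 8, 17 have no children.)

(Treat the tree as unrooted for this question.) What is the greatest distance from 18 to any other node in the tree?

Distances from 18 peak at 6, attained at 10 (22 also at distance 6).
18–20–4–21–16–7–10

6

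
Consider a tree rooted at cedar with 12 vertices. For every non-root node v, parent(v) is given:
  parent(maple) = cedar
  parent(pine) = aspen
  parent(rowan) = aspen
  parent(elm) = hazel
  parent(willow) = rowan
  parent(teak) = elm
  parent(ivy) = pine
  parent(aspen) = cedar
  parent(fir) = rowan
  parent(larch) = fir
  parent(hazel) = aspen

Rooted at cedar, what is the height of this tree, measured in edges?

A deepest node is teak, reached by cedar → aspen → hazel → elm → teak.
That path has 4 edges, so the height is 4.

4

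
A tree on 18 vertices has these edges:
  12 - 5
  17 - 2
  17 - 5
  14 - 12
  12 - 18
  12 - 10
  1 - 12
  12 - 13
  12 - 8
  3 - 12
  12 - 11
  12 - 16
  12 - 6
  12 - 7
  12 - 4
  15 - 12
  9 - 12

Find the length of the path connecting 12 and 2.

3

Walking from 12: 12–5–17–2. Length 3.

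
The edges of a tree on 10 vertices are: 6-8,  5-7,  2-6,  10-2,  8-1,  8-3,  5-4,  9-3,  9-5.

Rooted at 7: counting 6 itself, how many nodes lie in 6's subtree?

3

6's subtree: {6, 2, 10}, size 3.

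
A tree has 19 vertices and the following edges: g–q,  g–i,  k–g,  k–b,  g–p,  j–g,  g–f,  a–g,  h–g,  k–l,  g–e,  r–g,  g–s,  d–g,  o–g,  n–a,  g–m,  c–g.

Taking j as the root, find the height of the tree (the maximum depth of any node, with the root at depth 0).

3

n sits deepest: j–g–a–n — 3 edges from the root.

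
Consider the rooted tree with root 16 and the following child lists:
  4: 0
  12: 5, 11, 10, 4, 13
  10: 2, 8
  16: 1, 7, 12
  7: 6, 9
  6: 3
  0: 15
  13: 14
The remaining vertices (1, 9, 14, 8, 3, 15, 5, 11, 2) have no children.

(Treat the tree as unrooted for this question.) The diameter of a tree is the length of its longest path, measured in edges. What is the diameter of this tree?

BFS from 15 reaches 3 last, at distance 7; BFS from 3 confirms no node is farther.
Path: 15 – 0 – 4 – 12 – 16 – 7 – 6 – 3.

7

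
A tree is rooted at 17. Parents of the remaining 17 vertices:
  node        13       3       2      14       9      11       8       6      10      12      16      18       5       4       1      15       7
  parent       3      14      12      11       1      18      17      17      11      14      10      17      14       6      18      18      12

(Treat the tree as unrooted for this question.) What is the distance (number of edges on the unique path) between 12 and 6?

The path is 12–14–11–18–17–6, which has 5 edges.

5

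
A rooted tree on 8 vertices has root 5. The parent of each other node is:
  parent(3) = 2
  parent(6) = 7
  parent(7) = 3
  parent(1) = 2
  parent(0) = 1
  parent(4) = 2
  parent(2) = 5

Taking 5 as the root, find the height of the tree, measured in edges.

A deepest node is 6, reached by 5 → 2 → 3 → 7 → 6.
That path has 4 edges, so the height is 4.

4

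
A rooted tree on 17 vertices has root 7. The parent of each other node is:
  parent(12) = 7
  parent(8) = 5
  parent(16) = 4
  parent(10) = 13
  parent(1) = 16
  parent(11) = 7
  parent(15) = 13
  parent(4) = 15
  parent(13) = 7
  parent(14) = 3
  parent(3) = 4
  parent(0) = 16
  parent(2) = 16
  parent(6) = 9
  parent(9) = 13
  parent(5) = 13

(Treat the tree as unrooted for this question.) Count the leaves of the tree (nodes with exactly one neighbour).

The leaves are 0, 1, 2, 6, 8, 10, 11, 12, 14.
That is 9 leaves.

9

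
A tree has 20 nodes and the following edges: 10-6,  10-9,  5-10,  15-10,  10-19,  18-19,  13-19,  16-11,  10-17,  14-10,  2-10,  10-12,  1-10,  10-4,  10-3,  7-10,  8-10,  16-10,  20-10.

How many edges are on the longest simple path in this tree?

A longest path is 18 - 19 - 10 - 16 - 11, with 4 edges.

4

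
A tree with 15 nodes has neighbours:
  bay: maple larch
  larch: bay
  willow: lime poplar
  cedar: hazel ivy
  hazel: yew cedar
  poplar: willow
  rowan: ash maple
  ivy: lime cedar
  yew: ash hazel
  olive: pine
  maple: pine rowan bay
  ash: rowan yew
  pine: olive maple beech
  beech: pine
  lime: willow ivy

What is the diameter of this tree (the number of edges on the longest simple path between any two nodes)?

BFS from poplar reaches larch last, at distance 11; BFS from larch confirms no node is farther.
Path: poplar – willow – lime – ivy – cedar – hazel – yew – ash – rowan – maple – bay – larch.

11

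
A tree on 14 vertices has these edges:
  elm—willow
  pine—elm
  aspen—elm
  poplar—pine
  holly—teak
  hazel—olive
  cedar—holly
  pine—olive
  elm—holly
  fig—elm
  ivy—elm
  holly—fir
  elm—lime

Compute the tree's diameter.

BFS from fir reaches hazel last, at distance 5; BFS from hazel confirms no node is farther.
Path: fir-holly-elm-pine-olive-hazel.

5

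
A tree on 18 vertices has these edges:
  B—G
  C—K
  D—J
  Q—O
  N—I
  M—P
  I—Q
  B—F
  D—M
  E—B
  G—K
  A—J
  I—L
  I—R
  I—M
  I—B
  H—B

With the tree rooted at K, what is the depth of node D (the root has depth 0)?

K → G → B → I → M → D — 5 edges.

5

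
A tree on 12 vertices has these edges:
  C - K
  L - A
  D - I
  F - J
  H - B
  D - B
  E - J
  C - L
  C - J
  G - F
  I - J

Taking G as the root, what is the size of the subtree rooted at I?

4

I's subtree: {I, D, B, H}, size 4.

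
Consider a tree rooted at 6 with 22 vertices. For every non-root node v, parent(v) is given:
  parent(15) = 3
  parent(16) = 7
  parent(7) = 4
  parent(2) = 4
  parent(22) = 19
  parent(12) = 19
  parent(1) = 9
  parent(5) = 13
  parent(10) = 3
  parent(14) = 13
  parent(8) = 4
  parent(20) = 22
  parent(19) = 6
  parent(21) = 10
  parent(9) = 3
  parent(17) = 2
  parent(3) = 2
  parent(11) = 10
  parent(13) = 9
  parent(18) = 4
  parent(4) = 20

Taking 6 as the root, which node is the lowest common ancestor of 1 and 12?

19

Path 1→root: 1 9 3 2 4 20 22 19 6; path 12→root: 12 19 6.
First common node: 19.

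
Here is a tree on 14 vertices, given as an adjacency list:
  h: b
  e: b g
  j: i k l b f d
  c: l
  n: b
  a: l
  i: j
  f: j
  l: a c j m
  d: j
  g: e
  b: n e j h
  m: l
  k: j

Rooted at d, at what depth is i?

2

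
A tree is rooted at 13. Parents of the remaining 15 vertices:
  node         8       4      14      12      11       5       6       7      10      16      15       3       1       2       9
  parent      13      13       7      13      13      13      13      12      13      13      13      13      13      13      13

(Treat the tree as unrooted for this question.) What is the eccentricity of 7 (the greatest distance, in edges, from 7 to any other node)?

A farthest node from 7 is 3 (2, 9, 15, 5, 10, 8, 1, 4, 11, 6, 16 also at distance 3).
The path 7 – 12 – 13 – 3 has 3 edges.

3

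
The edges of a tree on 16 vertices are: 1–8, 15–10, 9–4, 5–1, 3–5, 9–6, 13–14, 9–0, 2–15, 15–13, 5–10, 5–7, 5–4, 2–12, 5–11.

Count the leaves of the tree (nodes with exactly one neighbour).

8

Exactly 8 nodes have a single neighbour: 0, 3, 6, 7, 8, 11, 12, 14.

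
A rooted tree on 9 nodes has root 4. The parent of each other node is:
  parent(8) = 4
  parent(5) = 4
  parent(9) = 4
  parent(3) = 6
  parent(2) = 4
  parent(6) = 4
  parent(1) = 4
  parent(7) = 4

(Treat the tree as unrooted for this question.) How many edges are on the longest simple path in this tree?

A longest path is 3 - 6 - 4 - 7, with 3 edges.

3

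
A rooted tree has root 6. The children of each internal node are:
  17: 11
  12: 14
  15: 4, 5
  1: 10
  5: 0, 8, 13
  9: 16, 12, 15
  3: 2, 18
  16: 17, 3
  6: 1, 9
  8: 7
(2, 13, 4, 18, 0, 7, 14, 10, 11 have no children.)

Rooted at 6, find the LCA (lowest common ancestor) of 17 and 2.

16

17's ancestor chain is 17, 16, 9, 6 and 2's is 2, 3, 16, 9, 6; they first meet at 16.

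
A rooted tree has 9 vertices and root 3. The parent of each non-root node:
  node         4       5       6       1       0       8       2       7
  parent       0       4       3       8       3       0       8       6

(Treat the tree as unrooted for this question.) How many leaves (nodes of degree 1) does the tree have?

4

Exactly 4 nodes have a single neighbour: 1, 2, 5, 7.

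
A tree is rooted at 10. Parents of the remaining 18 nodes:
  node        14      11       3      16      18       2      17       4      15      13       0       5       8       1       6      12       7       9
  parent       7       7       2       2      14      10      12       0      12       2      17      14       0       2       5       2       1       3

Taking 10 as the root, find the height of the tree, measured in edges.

6

A deepest node is 6, reached by 10-2-1-7-14-5-6.
That path has 6 edges, so the height is 6.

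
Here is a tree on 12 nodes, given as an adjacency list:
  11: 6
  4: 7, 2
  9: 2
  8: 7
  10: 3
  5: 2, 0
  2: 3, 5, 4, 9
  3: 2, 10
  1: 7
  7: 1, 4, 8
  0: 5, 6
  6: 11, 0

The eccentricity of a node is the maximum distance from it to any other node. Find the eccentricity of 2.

4

Distances from 2 peak at 4, attained at 11.
2 – 5 – 0 – 6 – 11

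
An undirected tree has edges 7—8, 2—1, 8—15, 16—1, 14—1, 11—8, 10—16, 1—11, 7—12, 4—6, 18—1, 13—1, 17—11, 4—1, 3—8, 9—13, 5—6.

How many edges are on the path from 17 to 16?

3

Walking from 17: 17 – 11 – 1 – 16. Length 3.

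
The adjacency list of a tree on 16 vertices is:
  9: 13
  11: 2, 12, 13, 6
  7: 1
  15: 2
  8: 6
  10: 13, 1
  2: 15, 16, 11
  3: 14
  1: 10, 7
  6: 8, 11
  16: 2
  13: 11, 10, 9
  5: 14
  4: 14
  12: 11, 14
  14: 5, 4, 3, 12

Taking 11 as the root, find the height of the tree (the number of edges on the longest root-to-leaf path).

4

A deepest node is 7, reached by 11-13-10-1-7.
That path has 4 edges, so the height is 4.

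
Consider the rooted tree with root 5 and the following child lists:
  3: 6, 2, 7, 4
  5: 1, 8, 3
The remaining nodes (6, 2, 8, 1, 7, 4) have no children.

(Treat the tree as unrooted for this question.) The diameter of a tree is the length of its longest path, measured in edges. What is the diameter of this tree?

BFS from 2 reaches 8 last, at distance 3; BFS from 8 confirms no node is farther.
Path: 2 – 3 – 5 – 8.

3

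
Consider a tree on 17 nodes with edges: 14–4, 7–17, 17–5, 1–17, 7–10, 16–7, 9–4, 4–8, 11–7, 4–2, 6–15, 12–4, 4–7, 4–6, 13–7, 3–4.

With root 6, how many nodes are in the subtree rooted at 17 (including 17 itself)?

3

The subtree rooted at 17 contains: 17, 5, 1 — 3 nodes.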